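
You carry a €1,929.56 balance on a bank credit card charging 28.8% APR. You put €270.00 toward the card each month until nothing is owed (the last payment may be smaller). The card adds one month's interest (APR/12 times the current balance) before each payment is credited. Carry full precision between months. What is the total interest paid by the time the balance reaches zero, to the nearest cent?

Monthly rate r = 28.8%/12 = 2.4% = 0.024.
Payoff takes n = ⌈−ln(1 − rB₀/P)/ln(1+r)⌉ = ⌈7.934⌉ = 8 payments; the last is €252.28.
Total paid = 7·€270.00 + €252.28 = €2,142.28.
Total interest = total paid − principal = €2,142.28 − €1,929.56 = €212.72.

€212.72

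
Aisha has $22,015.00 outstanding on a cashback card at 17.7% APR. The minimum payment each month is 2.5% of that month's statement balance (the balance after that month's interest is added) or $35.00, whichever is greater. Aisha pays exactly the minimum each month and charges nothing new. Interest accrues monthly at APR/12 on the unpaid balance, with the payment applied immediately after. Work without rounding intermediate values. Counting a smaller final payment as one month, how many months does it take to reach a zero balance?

Monthly rate r = 17.7%/12 = 1.475% = 0.01475.
While 2.5% of the post-interest balance exceeds $35.00, each month B ← (B·(1+r))·(1 − 0.025), i.e. B shrinks by the factor (1+r)·0.975 = 0.98938.
This holds for months 1–260. Entering month 261 the balance is $1,371.75; 2.5% of the post-interest balance is now below $35.00, so the flat $35.00 minimum applies from here.
From month 261 a fixed $35.00 at rate r clears $1,371.75 in 59 more payments. Total: 260 + 59 = 319 months.

319 months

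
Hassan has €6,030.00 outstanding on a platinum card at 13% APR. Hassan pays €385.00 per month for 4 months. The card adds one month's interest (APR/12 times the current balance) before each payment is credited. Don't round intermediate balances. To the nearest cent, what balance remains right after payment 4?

€4,730.37

Monthly rate r = 13%/12 = 1.08333% = 0.0108333.
Each month: B ← B·(1+r) − €385.00.
Month 1: interest €65.33; balance after payment €5,710.32.
Month 2: interest €61.86; balance after payment €5,387.19.
Month 3: interest €58.36; balance after payment €5,060.55.
Month 4: interest €54.82; balance after payment €4,730.37.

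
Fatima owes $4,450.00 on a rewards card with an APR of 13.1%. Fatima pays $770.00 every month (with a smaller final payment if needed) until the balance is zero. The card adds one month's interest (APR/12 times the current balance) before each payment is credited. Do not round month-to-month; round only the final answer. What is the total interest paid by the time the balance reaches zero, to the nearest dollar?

$172

Monthly rate r = 13.1%/12 = 1.09167% = 0.0109167.
Payoff takes n = ⌈−ln(1 − rB₀/P)/ln(1+r)⌉ = ⌈6.002⌉ = 7 payments; the last is $1.63.
Total paid = 6·$770.00 + $1.63 = $4,621.63.
Total interest = total paid − principal = $4,621.63 − $4,450.00 = $171.63.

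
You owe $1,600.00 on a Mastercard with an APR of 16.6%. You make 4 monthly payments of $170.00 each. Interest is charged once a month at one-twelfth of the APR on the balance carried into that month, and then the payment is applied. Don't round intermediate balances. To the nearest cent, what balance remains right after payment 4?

$996.15

Monthly rate r = 16.6%/12 = 1.38333% = 0.0138333.
Each month: B ← B·(1+r) − $170.00.
Month 1: interest $22.13; balance after payment $1,452.13.
Month 2: interest $20.09; balance after payment $1,302.22.
Month 3: interest $18.01; balance after payment $1,150.24.
Month 4: interest $15.91; balance after payment $996.15.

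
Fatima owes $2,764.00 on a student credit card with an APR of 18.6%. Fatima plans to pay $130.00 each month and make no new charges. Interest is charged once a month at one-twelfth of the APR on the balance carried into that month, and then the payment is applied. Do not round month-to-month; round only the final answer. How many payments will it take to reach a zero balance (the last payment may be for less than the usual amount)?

26 payments

Monthly rate r = 18.6%/12 = 1.55% = 0.0155.
Recurrence: B ← B·(1+r) − $130.00.
Month 1: interest $42.84; balance after payment $2,676.84.
Month 2: interest $41.49; balance after payment $2,588.33.
Closed form: n = −ln(1 − rB₀/P)/ln(1+r) = −ln(0.67045)/ln(1.0155) ≈ 25.994, so the balance reaches zero during payment 26.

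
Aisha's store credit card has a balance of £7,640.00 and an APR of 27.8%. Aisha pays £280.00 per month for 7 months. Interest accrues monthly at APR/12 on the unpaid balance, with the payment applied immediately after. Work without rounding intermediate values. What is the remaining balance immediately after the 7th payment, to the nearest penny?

£6,866.86

Monthly rate r = 27.8%/12 = 2.31667% = 0.0231667.
Each month: B ← B·(1+r) − £280.00.
Month 1: interest £176.99; balance after payment £7,536.99.
Month 2: interest £174.61; balance after payment £7,431.60.
Month 3: interest £172.17; balance after payment £7,323.77.
Month 4: interest £169.67; balance after payment £7,213.43.
Month 5: interest £167.11; balance after payment £7,100.54.
Month 6: interest £164.50; balance after payment £6,985.04.
Month 7: interest £161.82; balance after payment £6,866.86.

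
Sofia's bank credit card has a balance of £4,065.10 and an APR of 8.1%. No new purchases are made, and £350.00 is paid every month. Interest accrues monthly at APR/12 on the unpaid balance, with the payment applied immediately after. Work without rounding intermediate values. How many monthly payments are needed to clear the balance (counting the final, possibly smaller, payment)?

13 payments

Monthly rate r = 8.1%/12 = 0.675% = 0.00675.
Recurrence: B ← B·(1+r) − £350.00.
Month 1: interest £27.44; balance after payment £3,742.54.
Month 2: interest £25.26; balance after payment £3,417.80.
Closed form: n = −ln(1 − rB₀/P)/ln(1+r) = −ln(0.9216)/ln(1.00675) ≈ 12.136, so the balance reaches zero during payment 13.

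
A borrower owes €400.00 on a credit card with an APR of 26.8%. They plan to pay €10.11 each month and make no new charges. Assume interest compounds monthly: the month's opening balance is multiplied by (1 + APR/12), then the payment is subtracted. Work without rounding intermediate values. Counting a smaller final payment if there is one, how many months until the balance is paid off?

Monthly rate r = 26.8%/12 = 2.23333% = 0.0223333.
Recurrence: B ← B·(1+r) − €10.11.
Month 1: interest €8.93; balance after payment €398.82.
Month 2: interest €8.91; balance after payment €397.62.
Closed form: n = −ln(1 − rB₀/P)/ln(1+r) = −ln(0.11639)/ln(1.02233) ≈ 97.378, so the balance reaches zero during payment 98.

98 months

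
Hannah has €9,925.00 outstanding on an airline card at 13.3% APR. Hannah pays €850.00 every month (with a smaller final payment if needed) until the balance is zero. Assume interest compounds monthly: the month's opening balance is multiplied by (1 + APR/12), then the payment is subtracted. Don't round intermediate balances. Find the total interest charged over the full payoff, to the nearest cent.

€763.57

Monthly rate r = 13.3%/12 = 1.10833% = 0.0110833.
Payoff takes n = ⌈−ln(1 − rB₀/P)/ln(1+r)⌉ = ⌈12.573⌉ = 13 payments; the last is €488.57.
Total paid = 12·€850.00 + €488.57 = €10,688.57.
Total interest = total paid − principal = €10,688.57 − €9,925.00 = €763.57.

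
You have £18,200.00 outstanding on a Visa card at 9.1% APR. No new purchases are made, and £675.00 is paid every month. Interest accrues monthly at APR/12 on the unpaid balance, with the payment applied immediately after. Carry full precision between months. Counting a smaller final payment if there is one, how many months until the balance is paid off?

31 payments

Monthly rate r = 9.1%/12 = 0.758333% = 0.00758333.
Recurrence: B ← B·(1+r) − £675.00.
Month 1: interest £138.02; balance after payment £17,663.02.
Month 2: interest £133.94; balance after payment £17,121.96.
Closed form: n = −ln(1 − rB₀/P)/ln(1+r) = −ln(0.79553)/ln(1.00758) ≈ 30.278, so the balance reaches zero during payment 31.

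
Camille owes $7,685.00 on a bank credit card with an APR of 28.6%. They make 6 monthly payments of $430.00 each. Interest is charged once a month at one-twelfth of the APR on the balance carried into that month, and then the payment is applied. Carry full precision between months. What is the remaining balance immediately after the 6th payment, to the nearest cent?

Monthly rate r = 28.6%/12 = 2.38333% = 0.0238333.
Each month: B ← B·(1+r) − $430.00.
Month 1: interest $183.16; balance after payment $7,438.16.
Month 2: interest $177.28; balance after payment $7,185.44.
Month 3: interest $171.25; balance after payment $6,926.69.
Month 4: interest $165.09; balance after payment $6,661.77.
Month 5: interest $158.77; balance after payment $6,390.55.
Month 6: interest $152.31; balance after payment $6,112.85.

$6,112.85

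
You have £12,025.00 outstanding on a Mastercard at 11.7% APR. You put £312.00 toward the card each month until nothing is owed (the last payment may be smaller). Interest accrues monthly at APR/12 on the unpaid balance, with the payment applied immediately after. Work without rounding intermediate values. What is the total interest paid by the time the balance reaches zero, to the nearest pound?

£3,129

Monthly rate r = 11.7%/12 = 0.975% = 0.00975.
Payoff takes n = ⌈−ln(1 − rB₀/P)/ln(1+r)⌉ = ⌈48.569⌉ = 49 payments; the last is £177.91.
Total paid = 48·£312.00 + £177.91 = £15,153.91.
Total interest = total paid − principal = £15,153.91 − £12,025.00 = £3,128.91.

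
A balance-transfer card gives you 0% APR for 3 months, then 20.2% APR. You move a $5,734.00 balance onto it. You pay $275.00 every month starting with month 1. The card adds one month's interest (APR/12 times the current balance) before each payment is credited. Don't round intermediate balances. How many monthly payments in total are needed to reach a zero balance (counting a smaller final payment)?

Promo months 1–3 at r₀ = 0%/12 = 0; months 4+ at r₁ = 20.2%/12 = 0.0168333.
After month 3 (no interest yet): B = $5,734.00 − 3·$275.00 = $4,909.00.
Then at r₁ with $275.00/mo: n₂ = −ln(1 − r₁·B/P)/ln(1+r₁) ≈ 21.41 → 22 more payments.

25 months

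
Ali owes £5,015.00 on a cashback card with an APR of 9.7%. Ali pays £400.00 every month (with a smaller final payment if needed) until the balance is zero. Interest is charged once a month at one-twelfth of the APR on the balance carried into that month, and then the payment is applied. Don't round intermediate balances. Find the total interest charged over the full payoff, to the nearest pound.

£294

Monthly rate r = 9.7%/12 = 0.808333% = 0.00808333.
Payoff takes n = ⌈−ln(1 − rB₀/P)/ln(1+r)⌉ = ⌈13.273⌉ = 14 payments; the last is £109.37.
Total paid = 13·£400.00 + £109.37 = £5,309.37.
Total interest = total paid − principal = £5,309.37 − £5,015.00 = £294.37.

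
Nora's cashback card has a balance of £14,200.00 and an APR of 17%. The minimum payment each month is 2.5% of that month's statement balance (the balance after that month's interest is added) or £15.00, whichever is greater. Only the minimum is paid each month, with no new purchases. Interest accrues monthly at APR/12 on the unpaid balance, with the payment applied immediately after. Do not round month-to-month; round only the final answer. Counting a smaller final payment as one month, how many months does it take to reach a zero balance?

Monthly rate r = 17%/12 = 1.41667% = 0.0141667.
While 2.5% of the post-interest balance exceeds £15.00, each month B ← (B·(1+r))·(1 − 0.025), i.e. B shrinks by the factor (1+r)·0.975 = 0.98881.
This holds for months 1–283. Entering month 284 the balance is £588.21; 2.5% of the post-interest balance is now below £15.00, so the flat £15.00 minimum applies from here.
From month 284 a fixed £15.00 at rate r clears £588.21 in 58 more payments. Total: 283 + 58 = 341 months.

341 months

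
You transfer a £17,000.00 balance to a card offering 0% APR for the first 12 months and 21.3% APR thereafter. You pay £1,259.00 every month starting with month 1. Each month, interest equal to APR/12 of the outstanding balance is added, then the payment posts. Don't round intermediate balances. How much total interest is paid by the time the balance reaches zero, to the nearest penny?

£45.41

Promo months 1–12 at r₀ = 0%/12 = 0; months 13+ at r₁ = 21.3%/12 = 0.01775.
After month 12 (no interest yet): B = £17,000.00 − 12·£1,259.00 = £1,892.00.
Then at r₁ with £1,259.00/mo: n₂ = −ln(1 − r₁·B/P)/ln(1+r₁) ≈ 1.54 → 2 more payments.
Total paid = 13·£1,259.00 + £678.41 = £17,045.41; interest = £17,045.41 − £17,000.00 = £45.41.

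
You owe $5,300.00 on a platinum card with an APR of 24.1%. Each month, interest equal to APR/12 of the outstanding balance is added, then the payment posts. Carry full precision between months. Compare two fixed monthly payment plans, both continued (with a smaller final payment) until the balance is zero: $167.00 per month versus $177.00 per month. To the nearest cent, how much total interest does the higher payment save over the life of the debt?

$332.31

Monthly rate r = 24.1%/12 = 2.00833% = 0.0200833.
At $167.00/mo: n = ⌈−ln(1 − rB₀/P)/ln(1+r)⌉ = 52 payments (last $2.43); total interest = total paid − $5,300.00 = $3,219.43.
At $177.00/mo: 47 payments (last $45.12); total interest $2,887.12.
Interest saved = $3,219.43 − $2,887.12 = $332.31.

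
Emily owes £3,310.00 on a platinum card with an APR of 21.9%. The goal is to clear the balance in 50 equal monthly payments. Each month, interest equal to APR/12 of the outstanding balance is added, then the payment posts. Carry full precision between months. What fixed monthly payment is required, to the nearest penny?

£101.50

Monthly rate r = 21.9%/12 = 1.825% = 0.01825.
Level-payment amortization: P = B₀·r / (1 − (1+r)^(−n)) = 3310.00·0.01825 / (1 − 1.01825^(−50)).
Denominator 1 − (1+r)^(−50) = 0.595164059.
P = 60.4075 / 0.595164059 ≈ 101.50.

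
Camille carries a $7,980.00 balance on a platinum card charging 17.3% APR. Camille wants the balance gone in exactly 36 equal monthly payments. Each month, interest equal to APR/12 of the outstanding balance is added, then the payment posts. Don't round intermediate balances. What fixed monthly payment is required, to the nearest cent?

$285.70

Monthly rate r = 17.3%/12 = 1.44167% = 0.0144167.
Level-payment amortization: P = B₀·r / (1 − (1+r)^(−n)) = 7980.00·0.0144167 / (1 − 1.01442^(−36)).
Denominator 1 − (1+r)^(−36) = 0.402675312.
P = 115.045 / 0.402675312 ≈ 285.70.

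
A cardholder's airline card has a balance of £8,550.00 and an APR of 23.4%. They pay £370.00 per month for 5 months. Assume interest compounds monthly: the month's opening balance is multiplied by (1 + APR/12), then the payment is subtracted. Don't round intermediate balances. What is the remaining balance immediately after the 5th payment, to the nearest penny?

Monthly rate r = 23.4%/12 = 1.95% = 0.0195.
Each month: B ← B·(1+r) − £370.00.
Month 1: interest £166.72; balance after payment £8,346.73.
Month 2: interest £162.76; balance after payment £8,139.49.
Month 3: interest £158.72; balance after payment £7,928.21.
Month 4: interest £154.60; balance after payment £7,712.81.
Month 5: interest £150.40; balance after payment £7,493.21.

£7,493.21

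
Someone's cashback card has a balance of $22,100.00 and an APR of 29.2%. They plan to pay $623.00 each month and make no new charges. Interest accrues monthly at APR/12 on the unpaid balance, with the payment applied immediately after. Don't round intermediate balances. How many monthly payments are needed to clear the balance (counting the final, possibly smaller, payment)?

Monthly rate r = 29.2%/12 = 2.43333% = 0.0243333.
Recurrence: B ← B·(1+r) − $623.00.
Month 1: interest $537.77; balance after payment $22,014.77.
Month 2: interest $535.69; balance after payment $21,927.46.
Closed form: n = −ln(1 − rB₀/P)/ln(1+r) = −ln(0.13681)/ln(1.02433) ≈ 82.737, so the balance reaches zero during payment 83.

83 payments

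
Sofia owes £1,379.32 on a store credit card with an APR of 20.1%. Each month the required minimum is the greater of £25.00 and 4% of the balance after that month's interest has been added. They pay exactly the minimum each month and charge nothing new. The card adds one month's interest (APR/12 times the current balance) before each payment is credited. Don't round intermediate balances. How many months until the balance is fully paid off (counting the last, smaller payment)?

Monthly rate r = 20.1%/12 = 1.675% = 0.01675.
While 4% of the post-interest balance exceeds £25.00, each month B ← (B·(1+r))·(1 − 0.04), i.e. B shrinks by the factor (1+r)·0.96 = 0.97608.
This holds for months 1–34. Entering month 35 the balance is £605.58; 4% of the post-interest balance is now below £25.00, so the flat £25.00 minimum applies from here.
From month 35 a fixed £25.00 at rate r clears £605.58 in 32 more payments. Total: 34 + 32 = 66 months.

66 months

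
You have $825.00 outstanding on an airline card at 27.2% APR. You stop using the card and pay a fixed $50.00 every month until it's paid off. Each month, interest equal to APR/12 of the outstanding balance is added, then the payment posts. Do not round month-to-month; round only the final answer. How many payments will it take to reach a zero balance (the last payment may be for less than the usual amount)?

21 payments

Monthly rate r = 27.2%/12 = 2.26667% = 0.0226667.
Recurrence: B ← B·(1+r) − $50.00.
Month 1: interest $18.70; balance after payment $793.70.
Month 2: interest $17.99; balance after payment $761.69.
Closed form: n = −ln(1 − rB₀/P)/ln(1+r) = −ln(0.626)/ln(1.02267) ≈ 20.898, so the balance reaches zero during payment 21.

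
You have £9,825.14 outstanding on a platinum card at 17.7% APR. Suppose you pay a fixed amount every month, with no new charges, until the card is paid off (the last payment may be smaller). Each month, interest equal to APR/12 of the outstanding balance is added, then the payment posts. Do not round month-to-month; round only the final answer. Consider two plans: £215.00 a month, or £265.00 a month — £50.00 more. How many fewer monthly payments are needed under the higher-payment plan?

22 fewer payments

Monthly rate r = 17.7%/12 = 1.475% = 0.01475.
At £215.00/mo: n = ⌈−ln(1 − rB₀/P)/ln(1+r)⌉ = 77 payments (last £120.78); total interest = total paid − £9,825.14 = £6,635.64.
At £265.00/mo: 55 payments (last £16.32); total interest £4,501.18.
Payments saved = 77 − 55 = 22.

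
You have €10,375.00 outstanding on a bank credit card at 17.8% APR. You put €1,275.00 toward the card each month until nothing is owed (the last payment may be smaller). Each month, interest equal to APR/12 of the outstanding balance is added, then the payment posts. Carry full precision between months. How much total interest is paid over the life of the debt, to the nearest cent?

€765.20

Monthly rate r = 17.8%/12 = 1.48333% = 0.0148333.
Payoff takes n = ⌈−ln(1 − rB₀/P)/ln(1+r)⌉ = ⌈8.736⌉ = 9 payments; the last is €940.20.
Total paid = 8·€1,275.00 + €940.20 = €11,140.20.
Total interest = total paid − principal = €11,140.20 − €10,375.00 = €765.20.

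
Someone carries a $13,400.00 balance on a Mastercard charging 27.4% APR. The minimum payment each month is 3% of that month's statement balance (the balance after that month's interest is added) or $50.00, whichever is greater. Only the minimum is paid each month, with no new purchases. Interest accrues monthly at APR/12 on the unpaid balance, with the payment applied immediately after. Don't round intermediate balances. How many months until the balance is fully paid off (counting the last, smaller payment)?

Monthly rate r = 27.4%/12 = 2.28333% = 0.0228333.
While 3% of the post-interest balance exceeds $50.00, each month B ← (B·(1+r))·(1 − 0.03), i.e. B shrinks by the factor (1+r)·0.97 = 0.99215.
This holds for months 1–268. Entering month 269 the balance is $1,620.45; 3% of the post-interest balance is now below $50.00, so the flat $50.00 minimum applies from here.
From month 269 a fixed $50.00 at rate r clears $1,620.45 in 60 more payments. Total: 268 + 60 = 328 months.

328 months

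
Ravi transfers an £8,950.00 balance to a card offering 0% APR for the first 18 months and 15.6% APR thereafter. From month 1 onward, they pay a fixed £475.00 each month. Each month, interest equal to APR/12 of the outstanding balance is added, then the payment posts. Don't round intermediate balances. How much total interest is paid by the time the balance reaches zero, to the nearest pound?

£5

Promo months 1–18 at r₀ = 0%/12 = 0; months 19+ at r₁ = 15.6%/12 = 0.013.
After month 18 (no interest yet): B = £8,950.00 − 18·£475.00 = £400.00.
Then at r₁ with £475.00/mo: n₂ = −ln(1 − r₁·B/P)/ln(1+r₁) ≈ 0.85 → 1 more payments.
Total paid = 18·£475.00 + £405.20 = £8,955.20; interest = £8,955.20 − £8,950.00 = £5.20.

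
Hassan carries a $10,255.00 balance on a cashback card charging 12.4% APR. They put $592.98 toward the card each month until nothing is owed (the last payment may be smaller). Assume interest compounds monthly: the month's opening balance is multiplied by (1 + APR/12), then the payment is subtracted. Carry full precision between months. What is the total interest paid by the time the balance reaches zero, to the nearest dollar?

$1,101

Monthly rate r = 12.4%/12 = 1.03333% = 0.0103333.
Payoff takes n = ⌈−ln(1 − rB₀/P)/ln(1+r)⌉ = ⌈19.150⌉ = 20 payments; the last is $89.61.
Total paid = 19·$592.98 + $89.61 = $11,356.23.
Total interest = total paid − principal = $11,356.23 − $10,255.00 = $1,101.23.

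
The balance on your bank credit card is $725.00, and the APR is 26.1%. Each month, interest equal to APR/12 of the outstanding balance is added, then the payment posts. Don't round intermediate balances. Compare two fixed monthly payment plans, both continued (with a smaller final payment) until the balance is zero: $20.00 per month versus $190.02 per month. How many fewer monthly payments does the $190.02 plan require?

Monthly rate r = 26.1%/12 = 2.175% = 0.02175.
At $20.00/mo: n = ⌈−ln(1 − rB₀/P)/ln(1+r)⌉ = 73 payments (last $3.77); total interest = total paid − $725.00 = $718.77.
At $190.02/mo: 5 payments (last $5.03); total interest $40.11.
Payments saved = 73 − 5 = 68.

68 fewer payments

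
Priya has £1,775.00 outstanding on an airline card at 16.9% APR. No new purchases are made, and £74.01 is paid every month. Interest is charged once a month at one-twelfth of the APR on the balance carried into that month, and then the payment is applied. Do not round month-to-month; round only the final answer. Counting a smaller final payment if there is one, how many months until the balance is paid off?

30 months

Monthly rate r = 16.9%/12 = 1.40833% = 0.0140833.
Recurrence: B ← B·(1+r) − £74.01.
Month 1: interest £25.00; balance after payment £1,725.99.
Month 2: interest £24.31; balance after payment £1,676.29.
Closed form: n = −ln(1 − rB₀/P)/ln(1+r) = −ln(0.66224)/ln(1.01408) ≈ 29.469, so the balance reaches zero during payment 30.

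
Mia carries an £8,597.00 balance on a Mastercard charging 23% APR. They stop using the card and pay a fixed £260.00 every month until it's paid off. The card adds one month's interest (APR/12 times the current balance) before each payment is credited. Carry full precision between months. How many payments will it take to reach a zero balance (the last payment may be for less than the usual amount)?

53 payments

Monthly rate r = 23%/12 = 1.91667% = 0.0191667.
Recurrence: B ← B·(1+r) − £260.00.
Month 1: interest £164.78; balance after payment £8,501.78.
Month 2: interest £162.95; balance after payment £8,404.73.
Closed form: n = −ln(1 − rB₀/P)/ln(1+r) = −ln(0.36625)/ln(1.01917) ≈ 52.907, so the balance reaches zero during payment 53.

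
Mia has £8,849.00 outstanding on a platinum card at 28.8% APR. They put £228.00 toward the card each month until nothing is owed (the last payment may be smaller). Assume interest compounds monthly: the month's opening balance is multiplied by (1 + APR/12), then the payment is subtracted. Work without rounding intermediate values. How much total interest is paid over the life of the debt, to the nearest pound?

Monthly rate r = 28.8%/12 = 2.4% = 0.024.
Payoff takes n = ⌈−ln(1 − rB₀/P)/ln(1+r)⌉ = ⌈113.024⌉ = 114 payments; the last is £5.54.
Total paid = 113·£228.00 + £5.54 = £25,769.54.
Total interest = total paid − principal = £25,769.54 − £8,849.00 = £16,920.54.

£16,921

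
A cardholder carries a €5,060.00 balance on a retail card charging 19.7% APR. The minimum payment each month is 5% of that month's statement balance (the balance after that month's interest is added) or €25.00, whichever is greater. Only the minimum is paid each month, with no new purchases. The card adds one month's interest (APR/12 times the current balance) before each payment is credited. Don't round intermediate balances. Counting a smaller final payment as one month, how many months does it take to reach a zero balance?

Monthly rate r = 19.7%/12 = 1.64167% = 0.0164167.
While 5% of the post-interest balance exceeds €25.00, each month B ← (B·(1+r))·(1 − 0.05), i.e. B shrinks by the factor (1+r)·0.95 = 0.9656.
This holds for months 1–67. Entering month 68 the balance is €484.66; 5% of the post-interest balance is now below €25.00, so the flat €25.00 minimum applies from here.
From month 68 a fixed €25.00 at rate r clears €484.66 in 24 more payments. Total: 67 + 24 = 91 months.

91 months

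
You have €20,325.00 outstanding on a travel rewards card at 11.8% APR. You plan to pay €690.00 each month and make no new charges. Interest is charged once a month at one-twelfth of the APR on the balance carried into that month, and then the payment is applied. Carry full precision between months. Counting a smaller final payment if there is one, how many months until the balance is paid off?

Monthly rate r = 11.8%/12 = 0.983333% = 0.00983333.
Recurrence: B ← B·(1+r) − €690.00.
Month 1: interest €199.86; balance after payment €19,834.86.
Month 2: interest €195.04; balance after payment €19,339.91.
Closed form: n = −ln(1 − rB₀/P)/ln(1+r) = −ln(0.71034)/ln(1.00983) ≈ 34.951, so the balance reaches zero during payment 35.

35 months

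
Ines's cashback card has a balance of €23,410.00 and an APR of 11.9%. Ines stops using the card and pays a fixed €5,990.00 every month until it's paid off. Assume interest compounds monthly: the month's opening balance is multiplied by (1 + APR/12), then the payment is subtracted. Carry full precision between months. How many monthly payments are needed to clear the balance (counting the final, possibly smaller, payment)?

5 months

Monthly rate r = 11.9%/12 = 0.991667% = 0.00991667.
Recurrence: B ← B·(1+r) − €5,990.00.
Month 1: interest €232.15; balance after payment €17,652.15.
Month 2: interest €175.05; balance after payment €11,837.20.
Month 3: interest €117.39; balance after payment €5,964.59.
Month 4: interest €59.15; balance after payment €33.73.
Month 5: interest €0.33; balance after payment €0.00.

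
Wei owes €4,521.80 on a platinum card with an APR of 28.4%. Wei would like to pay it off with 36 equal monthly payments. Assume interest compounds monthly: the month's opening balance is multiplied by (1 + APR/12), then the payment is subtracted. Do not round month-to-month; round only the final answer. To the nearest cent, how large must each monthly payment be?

€188.02

Monthly rate r = 28.4%/12 = 2.36667% = 0.0236667.
Level-payment amortization: P = B₀·r / (1 − (1+r)^(−n)) = 4521.80·0.0236667 / (1 − 1.02367^(−36)).
Denominator 1 − (1+r)^(−36) = 0.569184046.
P = 107.016 / 0.569184046 ≈ 188.02.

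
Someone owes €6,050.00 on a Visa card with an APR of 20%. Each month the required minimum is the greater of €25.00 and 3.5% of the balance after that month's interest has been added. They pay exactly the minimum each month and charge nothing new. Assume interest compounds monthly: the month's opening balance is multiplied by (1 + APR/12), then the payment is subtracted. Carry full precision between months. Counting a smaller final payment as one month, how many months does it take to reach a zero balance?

151 months

Monthly rate r = 20%/12 = 1.66667% = 0.0166667.
While 3.5% of the post-interest balance exceeds €25.00, each month B ← (B·(1+r))·(1 − 0.035), i.e. B shrinks by the factor (1+r)·0.965 = 0.98108.
This holds for months 1–113. Entering month 114 the balance is €699.07; 3.5% of the post-interest balance is now below €25.00, so the flat €25.00 minimum applies from here.
From month 114 a fixed €25.00 at rate r clears €699.07 in 38 more payments. Total: 113 + 38 = 151 months.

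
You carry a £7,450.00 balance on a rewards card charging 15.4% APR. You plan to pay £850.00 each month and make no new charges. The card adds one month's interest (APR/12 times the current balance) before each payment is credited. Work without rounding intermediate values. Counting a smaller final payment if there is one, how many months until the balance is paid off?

10 months

Monthly rate r = 15.4%/12 = 1.28333% = 0.0128333.
Recurrence: B ← B·(1+r) − £850.00.
Month 1: interest £95.61; balance after payment £6,695.61.
Month 2: interest £85.93; balance after payment £5,931.54.
Closed form: n = −ln(1 − rB₀/P)/ln(1+r) = −ln(0.88752)/ln(1.01283) ≈ 9.358, so the balance reaches zero during payment 10.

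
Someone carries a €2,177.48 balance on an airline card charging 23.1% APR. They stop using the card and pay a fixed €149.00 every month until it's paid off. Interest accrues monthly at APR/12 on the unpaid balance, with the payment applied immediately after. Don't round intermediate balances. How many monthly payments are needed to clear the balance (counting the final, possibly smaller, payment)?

18 months

Monthly rate r = 23.1%/12 = 1.925% = 0.01925.
Recurrence: B ← B·(1+r) − €149.00.
Month 1: interest €41.92; balance after payment €2,070.40.
Month 2: interest €39.86; balance after payment €1,961.25.
Closed form: n = −ln(1 − rB₀/P)/ln(1+r) = −ln(0.71868)/ln(1.01925) ≈ 17.325, so the balance reaches zero during payment 18.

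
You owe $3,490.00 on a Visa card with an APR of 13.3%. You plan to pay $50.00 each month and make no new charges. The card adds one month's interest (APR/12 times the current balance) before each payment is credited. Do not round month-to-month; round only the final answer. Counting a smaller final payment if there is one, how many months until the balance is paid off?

Monthly rate r = 13.3%/12 = 1.10833% = 0.0110833.
Recurrence: B ← B·(1+r) − $50.00.
Month 1: interest $38.68; balance after payment $3,478.68.
Month 2: interest $38.56; balance after payment $3,467.24.
Closed form: n = −ln(1 − rB₀/P)/ln(1+r) = −ln(0.22638)/ln(1.01108) ≈ 134.774, so the balance reaches zero during payment 135.

135 months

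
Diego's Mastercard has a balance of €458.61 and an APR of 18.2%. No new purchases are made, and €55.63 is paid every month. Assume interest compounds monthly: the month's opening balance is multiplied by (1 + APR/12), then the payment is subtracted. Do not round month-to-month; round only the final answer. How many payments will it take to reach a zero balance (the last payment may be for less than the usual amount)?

Monthly rate r = 18.2%/12 = 1.51667% = 0.0151667.
Recurrence: B ← B·(1+r) − €55.63.
Month 1: interest €6.96; balance after payment €409.94.
Month 2: interest €6.22; balance after payment €360.52.
Closed form: n = −ln(1 − rB₀/P)/ln(1+r) = −ln(0.87497)/ln(1.01517) ≈ 8.873, so the balance reaches zero during payment 9.

9 payments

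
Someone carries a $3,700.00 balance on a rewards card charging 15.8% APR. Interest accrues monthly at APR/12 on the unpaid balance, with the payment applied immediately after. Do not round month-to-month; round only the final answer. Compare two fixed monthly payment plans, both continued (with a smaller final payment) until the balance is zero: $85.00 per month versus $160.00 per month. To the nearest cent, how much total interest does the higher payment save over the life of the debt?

$1,090.37

Monthly rate r = 15.8%/12 = 1.31667% = 0.0131667.
At $85.00/mo: n = ⌈−ln(1 − rB₀/P)/ln(1+r)⌉ = 66 payments (last $6.83); total interest = total paid − $3,700.00 = $1,831.83.
At $160.00/mo: 28 payments (last $121.46); total interest $741.46.
Interest saved = $1,831.83 − $741.46 = $1,090.37.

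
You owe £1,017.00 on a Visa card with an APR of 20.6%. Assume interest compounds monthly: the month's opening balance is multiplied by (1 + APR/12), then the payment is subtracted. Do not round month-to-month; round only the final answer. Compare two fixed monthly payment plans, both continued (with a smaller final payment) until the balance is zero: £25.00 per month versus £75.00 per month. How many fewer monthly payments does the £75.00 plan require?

55 fewer payments

Monthly rate r = 20.6%/12 = 1.71667% = 0.0171667.
At £25.00/mo: n = ⌈−ln(1 − rB₀/P)/ln(1+r)⌉ = 71 payments (last £10.31); total interest = total paid − £1,017.00 = £743.31.
At £75.00/mo: 16 payments (last £42.75); total interest £150.75.
Payments saved = 71 − 16 = 55.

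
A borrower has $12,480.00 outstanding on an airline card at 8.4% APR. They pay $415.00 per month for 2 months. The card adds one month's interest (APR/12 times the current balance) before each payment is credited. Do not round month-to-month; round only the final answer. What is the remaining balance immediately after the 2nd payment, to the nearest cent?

Monthly rate r = 8.4%/12 = 0.7% = 0.007.
Each month: B ← B·(1+r) − $415.00.
Month 1: interest $87.36; balance after payment $12,152.36.
Month 2: interest $85.07; balance after payment $11,822.43.

$11,822.43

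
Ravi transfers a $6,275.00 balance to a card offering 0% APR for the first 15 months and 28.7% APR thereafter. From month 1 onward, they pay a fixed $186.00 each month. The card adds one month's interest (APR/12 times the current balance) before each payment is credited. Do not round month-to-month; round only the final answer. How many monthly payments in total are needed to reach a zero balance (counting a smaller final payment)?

41 payments

Promo months 1–15 at r₀ = 0%/12 = 0; months 16+ at r₁ = 28.7%/12 = 0.0239167.
After month 15 (no interest yet): B = $6,275.00 − 15·$186.00 = $3,485.00.
Then at r₁ with $186.00/mo: n₂ = −ln(1 − r₁·B/P)/ln(1+r₁) ≈ 25.15 → 26 more payments.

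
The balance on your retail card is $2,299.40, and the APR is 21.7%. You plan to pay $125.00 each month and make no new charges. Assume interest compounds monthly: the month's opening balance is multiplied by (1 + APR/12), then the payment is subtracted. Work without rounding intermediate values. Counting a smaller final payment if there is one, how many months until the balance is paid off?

23 payments

Monthly rate r = 21.7%/12 = 1.80833% = 0.0180833.
Recurrence: B ← B·(1+r) − $125.00.
Month 1: interest $41.58; balance after payment $2,215.98.
Month 2: interest $40.07; balance after payment $2,131.05.
Closed form: n = −ln(1 − rB₀/P)/ln(1+r) = −ln(0.66735)/ln(1.01808) ≈ 22.567, so the balance reaches zero during payment 23.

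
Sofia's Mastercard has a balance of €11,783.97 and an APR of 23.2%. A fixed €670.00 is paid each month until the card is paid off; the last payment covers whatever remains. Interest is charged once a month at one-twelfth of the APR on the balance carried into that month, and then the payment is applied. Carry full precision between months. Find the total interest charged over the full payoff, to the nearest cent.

€2,757.74

Monthly rate r = 23.2%/12 = 1.93333% = 0.0193333.
Payoff takes n = ⌈−ln(1 − rB₀/P)/ln(1+r)⌉ = ⌈21.702⌉ = 22 payments; the last is €471.71.
Total paid = 21·€670.00 + €471.71 = €14,541.71.
Total interest = total paid − principal = €14,541.71 − €11,783.97 = €2,757.74.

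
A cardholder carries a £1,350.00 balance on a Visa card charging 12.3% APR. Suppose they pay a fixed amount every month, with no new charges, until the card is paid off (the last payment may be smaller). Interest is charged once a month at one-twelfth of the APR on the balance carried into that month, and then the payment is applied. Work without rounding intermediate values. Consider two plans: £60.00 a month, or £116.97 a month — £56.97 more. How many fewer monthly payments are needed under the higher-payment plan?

13 fewer payments

Monthly rate r = 12.3%/12 = 1.025% = 0.01025.
At £60.00/mo: n = ⌈−ln(1 − rB₀/P)/ln(1+r)⌉ = 26 payments (last £42.61); total interest = total paid − £1,350.00 = £192.61.
At £116.97/mo: 13 payments (last £40.61); total interest £94.25.
Payments saved = 26 − 13 = 13.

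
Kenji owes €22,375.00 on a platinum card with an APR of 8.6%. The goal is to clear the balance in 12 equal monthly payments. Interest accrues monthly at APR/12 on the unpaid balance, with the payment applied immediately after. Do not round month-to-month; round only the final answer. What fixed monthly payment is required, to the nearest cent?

€1,952.58

Monthly rate r = 8.6%/12 = 0.716667% = 0.00716667.
Level-payment amortization: P = B₀·r / (1 − (1+r)^(−n)) = 22375.00·0.00716667 / (1 − 1.00717^(−12)).
Denominator 1 − (1+r)^(−12) = 0.0821242975.
P = 160.354 / 0.0821242975 ≈ 1952.58.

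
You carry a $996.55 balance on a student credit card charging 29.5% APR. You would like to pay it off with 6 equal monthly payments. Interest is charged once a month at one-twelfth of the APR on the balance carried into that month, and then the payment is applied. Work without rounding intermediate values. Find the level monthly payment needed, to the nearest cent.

$180.67

Monthly rate r = 29.5%/12 = 2.45833% = 0.0245833.
Level-payment amortization: P = B₀·r / (1 − (1+r)^(−n)) = 996.55·0.0245833 / (1 − 1.02458^(−6)).
Denominator 1 − (1+r)^(−6) = 0.135596975.
P = 24.4985 / 0.135596975 ≈ 180.67.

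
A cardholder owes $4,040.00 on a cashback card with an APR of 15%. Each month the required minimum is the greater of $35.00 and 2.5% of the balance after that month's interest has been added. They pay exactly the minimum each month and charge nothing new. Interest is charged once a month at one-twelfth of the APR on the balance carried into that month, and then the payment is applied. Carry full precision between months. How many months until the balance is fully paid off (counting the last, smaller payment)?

138 months

Monthly rate r = 15%/12 = 1.25% = 0.0125.
While 2.5% of the post-interest balance exceeds $35.00, each month B ← (B·(1+r))·(1 − 0.025), i.e. B shrinks by the factor (1+r)·0.975 = 0.98719.
This holds for months 1–84. Entering month 85 the balance is $1,367.58; 2.5% of the post-interest balance is now below $35.00, so the flat $35.00 minimum applies from here.
From month 85 a fixed $35.00 at rate r clears $1,367.58 in 54 more payments. Total: 84 + 54 = 138 months.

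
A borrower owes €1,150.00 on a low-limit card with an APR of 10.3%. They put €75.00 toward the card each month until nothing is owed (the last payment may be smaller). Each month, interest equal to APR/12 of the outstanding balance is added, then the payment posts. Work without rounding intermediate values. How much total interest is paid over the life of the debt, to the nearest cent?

€88.41

Monthly rate r = 10.3%/12 = 0.858333% = 0.00858333.
Payoff takes n = ⌈−ln(1 − rB₀/P)/ln(1+r)⌉ = ⌈16.511⌉ = 17 payments; the last is €38.41.
Total paid = 16·€75.00 + €38.41 = €1,238.41.
Total interest = total paid − principal = €1,238.41 − €1,150.00 = €88.41.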